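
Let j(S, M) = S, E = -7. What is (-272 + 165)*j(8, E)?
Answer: -856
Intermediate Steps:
(-272 + 165)*j(8, E) = (-272 + 165)*8 = -107*8 = -856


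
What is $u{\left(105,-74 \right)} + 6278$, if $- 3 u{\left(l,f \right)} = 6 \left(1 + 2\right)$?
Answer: $6272$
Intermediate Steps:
$u{\left(l,f \right)} = -6$ ($u{\left(l,f \right)} = - \frac{6 \left(1 + 2\right)}{3} = - \frac{6 \cdot 3}{3} = \left(- \frac{1}{3}\right) 18 = -6$)
$u{\left(105,-74 \right)} + 6278 = -6 + 6278 = 6272$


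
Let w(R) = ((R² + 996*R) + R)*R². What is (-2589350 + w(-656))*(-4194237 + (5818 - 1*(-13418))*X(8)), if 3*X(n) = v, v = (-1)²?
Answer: 403149479960266950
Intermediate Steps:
v = 1
X(n) = ⅓ (X(n) = (⅓)*1 = ⅓)
w(R) = R²*(R² + 997*R) (w(R) = (R² + 997*R)*R² = R²*(R² + 997*R))
(-2589350 + w(-656))*(-4194237 + (5818 - 1*(-13418))*X(8)) = (-2589350 + (-656)³*(997 - 656))*(-4194237 + (5818 - 1*(-13418))*(⅓)) = (-2589350 - 282300416*341)*(-4194237 + (5818 + 13418)*(⅓)) = (-2589350 - 96264441856)*(-4194237 + 19236*(⅓)) = -96267031206*(-4194237 + 6412) = -96267031206*(-4187825) = 403149479960266950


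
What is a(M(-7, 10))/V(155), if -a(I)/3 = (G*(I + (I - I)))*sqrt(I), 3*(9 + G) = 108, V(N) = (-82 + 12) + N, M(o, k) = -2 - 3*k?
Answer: 10368*I*sqrt(2)/85 ≈ 172.5*I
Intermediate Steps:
V(N) = -70 + N
G = 27 (G = -9 + (1/3)*108 = -9 + 36 = 27)
a(I) = -81*I**(3/2) (a(I) = -3*27*(I + (I - I))*sqrt(I) = -3*27*(I + 0)*sqrt(I) = -3*27*I*sqrt(I) = -81*I**(3/2))
a(M(-7, 10))/V(155) = (-81*(-2 - 3*10)**(3/2))/(-70 + 155) = -81*(-2 - 30)**(3/2)/85 = -(-10368)*I*sqrt(2)*(1/85) = (10368*I*sqrt(2))*(1/85) = 10368*I*sqrt(2)/85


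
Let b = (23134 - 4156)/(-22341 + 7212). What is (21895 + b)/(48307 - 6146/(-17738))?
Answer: 139889671453/308658872544 ≈ 0.45322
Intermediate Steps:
b = -6326/5043 (b = 18978/(-15129) = 18978*(-1/15129) = -6326/5043 ≈ -1.2544)
(21895 + b)/(48307 - 6146/(-17738)) = (21895 - 6326/5043)/(48307 - 6146/(-17738)) = 110410159/(5043*(48307 - 6146*(-1/17738))) = 110410159/(5043*(48307 + 439/1267)) = 110410159/(5043*(61205408/1267)) = (110410159/5043)*(1267/61205408) = 139889671453/308658872544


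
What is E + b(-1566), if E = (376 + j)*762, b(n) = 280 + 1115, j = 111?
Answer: 372489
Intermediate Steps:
b(n) = 1395
E = 371094 (E = (376 + 111)*762 = 487*762 = 371094)
E + b(-1566) = 371094 + 1395 = 372489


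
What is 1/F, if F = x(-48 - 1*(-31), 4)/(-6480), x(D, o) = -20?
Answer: 324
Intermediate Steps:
F = 1/324 (F = -20/(-6480) = -20*(-1/6480) = 1/324 ≈ 0.0030864)
1/F = 1/(1/324) = 324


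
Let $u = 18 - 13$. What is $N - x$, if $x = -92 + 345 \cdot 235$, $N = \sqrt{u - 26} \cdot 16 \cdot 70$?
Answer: $-80983 + 1120 i \sqrt{21} \approx -80983.0 + 5132.5 i$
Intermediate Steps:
$u = 5$ ($u = 18 - 13 = 5$)
$N = 1120 i \sqrt{21}$ ($N = \sqrt{5 - 26} \cdot 16 \cdot 70 = \sqrt{-21} \cdot 16 \cdot 70 = i \sqrt{21} \cdot 16 \cdot 70 = 16 i \sqrt{21} \cdot 70 = 1120 i \sqrt{21} \approx 5132.5 i$)
$x = 80983$ ($x = -92 + 81075 = 80983$)
$N - x = 1120 i \sqrt{21} - 80983 = -80983 + 1120 i \sqrt{21}$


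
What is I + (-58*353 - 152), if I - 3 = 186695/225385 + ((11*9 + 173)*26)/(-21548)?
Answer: -5007757495720/242829799 ≈ -20623.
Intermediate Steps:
I = 849938454/242829799 (I = 3 + (186695/225385 + ((11*9 + 173)*26)/(-21548)) = 3 + (186695*(1/225385) + ((99 + 173)*26)*(-1/21548)) = 3 + (37339/45077 + (272*26)*(-1/21548)) = 3 + (37339/45077 + 7072*(-1/21548)) = 3 + (37339/45077 - 1768/5387) = 3 + 121449057/242829799 = 849938454/242829799 ≈ 3.5001)
I + (-58*353 - 152) = 849938454/242829799 + (-58*353 - 152) = 849938454/242829799 + (-20474 - 152) = 849938454/242829799 - 20626 = -5007757495720/242829799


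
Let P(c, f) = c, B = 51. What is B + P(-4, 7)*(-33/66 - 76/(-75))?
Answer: 3671/75 ≈ 48.947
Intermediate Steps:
B + P(-4, 7)*(-33/66 - 76/(-75)) = 51 - 4*(-33/66 - 76/(-75)) = 51 - 4*(-33*1/66 - 76*(-1/75)) = 51 - 4*(-½ + 76/75) = 51 - 4*77/150 = 51 - 154/75 = 3671/75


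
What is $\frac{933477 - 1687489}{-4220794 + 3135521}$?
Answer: $\frac{107716}{155039} \approx 0.69477$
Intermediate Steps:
$\frac{933477 - 1687489}{-4220794 + 3135521} = - \frac{754012}{-1085273} = \left(-754012\right) \left(- \frac{1}{1085273}\right) = \frac{107716}{155039}$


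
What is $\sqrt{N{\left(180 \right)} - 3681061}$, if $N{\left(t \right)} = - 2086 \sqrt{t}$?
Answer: $\sqrt{-3681061 - 12516 \sqrt{5}} \approx 1925.9 i$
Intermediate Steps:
$\sqrt{N{\left(180 \right)} - 3681061} = \sqrt{- 2086 \sqrt{180} - 3681061} = \sqrt{- 2086 \cdot 6 \sqrt{5} - 3681061} = \sqrt{- 12516 \sqrt{5} - 3681061} = \sqrt{-3681061 - 12516 \sqrt{5}}$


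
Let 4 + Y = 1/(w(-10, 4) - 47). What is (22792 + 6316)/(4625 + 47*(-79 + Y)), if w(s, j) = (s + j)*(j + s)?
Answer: 320188/7917 ≈ 40.443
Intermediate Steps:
w(s, j) = (j + s)² (w(s, j) = (j + s)*(j + s) = (j + s)²)
Y = -45/11 (Y = -4 + 1/((4 - 10)² - 47) = -4 + 1/((-6)² - 47) = -4 + 1/(36 - 47) = -4 + 1/(-11) = -4 - 1/11 = -45/11 ≈ -4.0909)
(22792 + 6316)/(4625 + 47*(-79 + Y)) = (22792 + 6316)/(4625 + 47*(-79 - 45/11)) = 29108/(4625 + 47*(-914/11)) = 29108/(4625 - 42958/11) = 29108/(7917/11) = 29108*(11/7917) = 320188/7917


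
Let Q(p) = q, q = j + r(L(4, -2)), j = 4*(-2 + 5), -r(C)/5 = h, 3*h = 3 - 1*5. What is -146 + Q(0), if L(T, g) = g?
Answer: -392/3 ≈ -130.67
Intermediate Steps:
h = -⅔ (h = (3 - 1*5)/3 = (3 - 5)/3 = (⅓)*(-2) = -⅔ ≈ -0.66667)
r(C) = 10/3 (r(C) = -5*(-⅔) = 10/3)
j = 12 (j = 4*3 = 12)
q = 46/3 (q = 12 + 10/3 = 46/3 ≈ 15.333)
Q(p) = 46/3
-146 + Q(0) = -146 + 46/3 = -392/3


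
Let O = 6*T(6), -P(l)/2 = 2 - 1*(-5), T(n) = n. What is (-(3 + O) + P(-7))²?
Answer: 2809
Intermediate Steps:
P(l) = -14 (P(l) = -2*(2 - 1*(-5)) = -2*(2 + 5) = -2*7 = -14)
O = 36 (O = 6*6 = 36)
(-(3 + O) + P(-7))² = (-(3 + 36) - 14)² = (-1*39 - 14)² = (-39 - 14)² = (-53)² = 2809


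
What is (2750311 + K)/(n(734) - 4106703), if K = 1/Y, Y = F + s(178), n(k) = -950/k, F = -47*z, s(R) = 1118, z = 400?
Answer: -17847576670067/26649611536632 ≈ -0.66971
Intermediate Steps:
F = -18800 (F = -47*400 = -18800)
Y = -17682 (Y = -18800 + 1118 = -17682)
K = -1/17682 (K = 1/(-17682) = -1/17682 ≈ -5.6555e-5)
(2750311 + K)/(n(734) - 4106703) = (2750311 - 1/17682)/(-950/734 - 4106703) = 48630999101/(17682*(-950*1/734 - 4106703)) = 48630999101/(17682*(-475/367 - 4106703)) = 48630999101/(17682*(-1507160476/367)) = (48630999101/17682)*(-367/1507160476) = -17847576670067/26649611536632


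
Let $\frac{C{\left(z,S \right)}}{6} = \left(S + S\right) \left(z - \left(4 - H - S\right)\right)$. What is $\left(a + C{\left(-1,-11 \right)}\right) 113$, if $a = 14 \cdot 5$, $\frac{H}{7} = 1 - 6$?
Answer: $768626$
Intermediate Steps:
$H = -35$ ($H = 7 \left(1 - 6\right) = 7 \left(-5\right) = -35$)
$C{\left(z,S \right)} = 12 S \left(-39 + S + z\right)$ ($C{\left(z,S \right)} = 6 \left(S + S\right) \left(z + \left(\left(S - 35\right) - 4\right)\right) = 6 \cdot 2 S \left(z + \left(\left(-35 + S\right) - 4\right)\right) = 6 \cdot 2 S \left(z + \left(-39 + S\right)\right) = 6 \cdot 2 S \left(-39 + S + z\right) = 12 S \left(-39 + S + z\right)$)
$a = 70$
$\left(a + C{\left(-1,-11 \right)}\right) 113 = \left(70 + 12 \left(-11\right) \left(-39 - 11 - 1\right)\right) 113 = \left(70 + 12 \left(-11\right) \left(-51\right)\right) 113 = \left(70 + 6732\right) 113 = 6802 \cdot 113 = 768626$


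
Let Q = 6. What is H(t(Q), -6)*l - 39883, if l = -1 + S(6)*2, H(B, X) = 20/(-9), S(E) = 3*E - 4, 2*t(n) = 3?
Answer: -39943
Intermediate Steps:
t(n) = 3/2 (t(n) = (½)*3 = 3/2)
S(E) = -4 + 3*E
H(B, X) = -20/9 (H(B, X) = 20*(-⅑) = -20/9)
l = 27 (l = -1 + (-4 + 3*6)*2 = -1 + (-4 + 18)*2 = -1 + 14*2 = -1 + 28 = 27)
H(t(Q), -6)*l - 39883 = -20/9*27 - 39883 = -60 - 39883 = -39943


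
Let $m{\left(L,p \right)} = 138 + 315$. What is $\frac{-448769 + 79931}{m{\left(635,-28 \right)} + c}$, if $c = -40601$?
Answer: $\frac{184419}{20074} \approx 9.187$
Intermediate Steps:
$m{\left(L,p \right)} = 453$
$\frac{-448769 + 79931}{m{\left(635,-28 \right)} + c} = \frac{-448769 + 79931}{453 - 40601} = - \frac{368838}{-40148} = \left(-368838\right) \left(- \frac{1}{40148}\right) = \frac{184419}{20074}$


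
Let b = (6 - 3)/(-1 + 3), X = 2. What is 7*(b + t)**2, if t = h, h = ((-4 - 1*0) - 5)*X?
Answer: 7623/4 ≈ 1905.8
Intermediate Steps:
h = -18 (h = ((-4 - 1*0) - 5)*2 = ((-4 + 0) - 5)*2 = (-4 - 5)*2 = -9*2 = -18)
t = -18
b = 3/2 ≈ 1.5000
7*(b + t)**2 = 7*(3/2 - 18)**2 = 7*(-33/2)**2 = 7*(1089/4) = 7623/4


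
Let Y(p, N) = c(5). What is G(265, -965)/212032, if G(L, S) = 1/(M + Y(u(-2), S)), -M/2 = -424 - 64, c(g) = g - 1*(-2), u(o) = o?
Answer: 1/208427456 ≈ 4.7978e-9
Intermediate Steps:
c(g) = 2 + g (c(g) = g + 2 = 2 + g)
M = 976 (M = -2*(-424 - 64) = -2*(-488) = 976)
Y(p, N) = 7 (Y(p, N) = 2 + 5 = 7)
G(L, S) = 1/983 (G(L, S) = 1/(976 + 7) = 1/983)
G(265, -965)/212032 = (1/983)/212032 = (1/983)*(1/212032) = 1/208427456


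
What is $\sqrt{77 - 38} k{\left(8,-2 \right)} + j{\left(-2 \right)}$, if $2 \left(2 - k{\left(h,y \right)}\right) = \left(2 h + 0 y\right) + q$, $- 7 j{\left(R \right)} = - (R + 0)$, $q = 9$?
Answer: $- \frac{2}{7} - \frac{21 \sqrt{39}}{2} \approx -65.858$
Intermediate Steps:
$j{\left(R \right)} = \frac{R}{7}$ ($j{\left(R \right)} = - \frac{\left(-1\right) \left(R + 0\right)}{7} = - \frac{\left(-1\right) R}{7} = \frac{R}{7}$)
$k{\left(h,y \right)} = - \frac{5}{2} - h$ ($k{\left(h,y \right)} = 2 - \frac{\left(2 h + 0 y\right) + 9}{2} = 2 - \frac{\left(2 h + 0\right) + 9}{2} = 2 - \frac{2 h + 9}{2} = 2 - \frac{9 + 2 h}{2} = 2 - \left(\frac{9}{2} + h\right) = - \frac{5}{2} - h$)
$\sqrt{77 - 38} k{\left(8,-2 \right)} + j{\left(-2 \right)} = \sqrt{77 - 38} \left(- \frac{5}{2} - 8\right) + \frac{1}{7} \left(-2\right) = \sqrt{39} \left(- \frac{5}{2} - 8\right) - \frac{2}{7} = \sqrt{39} \left(- \frac{21}{2}\right) - \frac{2}{7} = - \frac{21 \sqrt{39}}{2} - \frac{2}{7} = - \frac{2}{7} - \frac{21 \sqrt{39}}{2}$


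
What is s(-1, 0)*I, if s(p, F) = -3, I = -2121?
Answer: 6363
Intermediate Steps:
s(-1, 0)*I = -3*(-2121) = 6363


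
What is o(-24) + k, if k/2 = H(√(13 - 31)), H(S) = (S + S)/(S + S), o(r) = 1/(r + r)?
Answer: 95/48 ≈ 1.9792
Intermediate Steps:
o(r) = 1/(2*r)
H(S) = 1 (H(S) = (2*S)/((2*S)) = (2*S)*(1/(2*S)) = 1)
k = 2 (k = 2*1 = 2)
o(-24) + k = (½)/(-24) + 2 = (½)*(-1/24) + 2 = -1/48 + 2 = 95/48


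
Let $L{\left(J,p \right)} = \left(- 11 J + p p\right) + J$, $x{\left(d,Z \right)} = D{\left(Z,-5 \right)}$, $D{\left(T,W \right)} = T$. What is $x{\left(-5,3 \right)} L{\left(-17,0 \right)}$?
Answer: $510$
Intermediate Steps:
$x{\left(d,Z \right)} = Z$
$L{\left(J,p \right)} = p^{2} - 10 J$ ($L{\left(J,p \right)} = \left(- 11 J + p^{2}\right) + J = \left(p^{2} - 11 J\right) + J = p^{2} - 10 J$)
$x{\left(-5,3 \right)} L{\left(-17,0 \right)} = 3 \left(0^{2} - -170\right) = 3 \left(0 + 170\right) = 3 \cdot 170 = 510$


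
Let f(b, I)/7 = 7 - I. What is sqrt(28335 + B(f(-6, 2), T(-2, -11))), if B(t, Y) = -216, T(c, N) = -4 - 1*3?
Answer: sqrt(28119) ≈ 167.69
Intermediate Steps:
f(b, I) = 49 - 7*I (f(b, I) = 7*(7 - I) = 49 - 7*I)
T(c, N) = -7 (T(c, N) = -4 - 3 = -7)
sqrt(28335 + B(f(-6, 2), T(-2, -11))) = sqrt(28335 - 216) = sqrt(28119)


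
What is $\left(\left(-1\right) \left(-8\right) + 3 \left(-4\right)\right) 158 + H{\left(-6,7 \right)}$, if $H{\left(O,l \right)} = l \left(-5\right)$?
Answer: $-667$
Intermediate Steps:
$H{\left(O,l \right)} = - 5 l$
$\left(\left(-1\right) \left(-8\right) + 3 \left(-4\right)\right) 158 + H{\left(-6,7 \right)} = \left(\left(-1\right) \left(-8\right) + 3 \left(-4\right)\right) 158 - 35 = \left(8 - 12\right) 158 - 35 = \left(-4\right) 158 - 35 = -632 - 35 = -667$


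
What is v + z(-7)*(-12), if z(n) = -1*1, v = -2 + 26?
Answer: 36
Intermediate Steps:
v = 24
z(n) = -1
v + z(-7)*(-12) = 24 - 1*(-12) = 24 + 12 = 36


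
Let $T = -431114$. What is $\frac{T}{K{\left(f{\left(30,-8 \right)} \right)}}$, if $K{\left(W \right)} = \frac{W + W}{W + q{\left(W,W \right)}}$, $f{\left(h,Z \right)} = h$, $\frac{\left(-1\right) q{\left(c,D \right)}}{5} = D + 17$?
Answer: $\frac{8837837}{6} \approx 1.473 \cdot 10^{6}$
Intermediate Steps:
$q{\left(c,D \right)} = -85 - 5 D$ ($q{\left(c,D \right)} = - 5 \left(D + 17\right) = - 5 \left(17 + D\right) = -85 - 5 D$)
$K{\left(W \right)} = \frac{2 W}{-85 - 4 W}$ ($K{\left(W \right)} = \frac{W + W}{W - \left(85 + 5 W\right)} = \frac{2 W}{-85 - 4 W}$)
$\frac{T}{K{\left(f{\left(30,-8 \right)} \right)}} = - \frac{431114}{\left(-2\right) 30 \frac{1}{85 + 4 \cdot 30}} = - \frac{431114}{\left(-2\right) 30 \frac{1}{85 + 120}} = - \frac{431114}{\left(-2\right) 30 \cdot \frac{1}{205}} = - \frac{431114}{- \frac{12}{41}} = \left(-431114\right) \left(- \frac{41}{12}\right) = \frac{8837837}{6}$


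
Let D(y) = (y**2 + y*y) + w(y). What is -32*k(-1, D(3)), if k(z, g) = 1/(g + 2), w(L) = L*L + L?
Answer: -1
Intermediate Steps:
w(L) = L + L**2 (w(L) = L**2 + L = L + L**2)
D(y) = 2*y**2 + y*(1 + y) (D(y) = (y**2 + y*y) + y*(1 + y) = (y**2 + y**2) + y*(1 + y) = 2*y**2 + y*(1 + y))
k(z, g) = 1/(2 + g)
-32*k(-1, D(3)) = -32/(2 + 3*(1 + 3*3)) = -32/(2 + 3*(1 + 9)) = -32/(2 + 3*10) = -32/(2 + 30) = -32/32 = -32*1/32 = -1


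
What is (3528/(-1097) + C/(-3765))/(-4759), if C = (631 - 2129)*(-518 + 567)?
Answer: -67239074/19655645595 ≈ -0.0034209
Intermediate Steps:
C = -73402 (C = -1498*49 = -73402)
(3528/(-1097) + C/(-3765))/(-4759) = (3528/(-1097) - 73402/(-3765))/(-4759) = (3528*(-1/1097) - 73402*(-1/3765))*(-1/4759) = (-3528/1097 + 73402/3765)*(-1/4759) = (67239074/4130205)*(-1/4759) = -67239074/19655645595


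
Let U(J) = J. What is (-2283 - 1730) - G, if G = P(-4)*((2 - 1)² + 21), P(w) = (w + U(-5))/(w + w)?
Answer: -16151/4 ≈ -4037.8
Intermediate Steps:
P(w) = (-5 + w)/(2*w) (P(w) = (w - 5)/(w + w) = (-5 + w)/((2*w)) = (-5 + w)*(1/(2*w)) = (-5 + w)/(2*w))
G = 99/4 (G = ((½)*(-5 - 4)/(-4))*((2 - 1)² + 21) = ((½)*(-¼)*(-9))*(1² + 21) = 9*(1 + 21)/8 = (9/8)*22 = 99/4 ≈ 24.750)
(-2283 - 1730) - G = (-2283 - 1730) - 1*99/4 = -4013 - 99/4 = -16151/4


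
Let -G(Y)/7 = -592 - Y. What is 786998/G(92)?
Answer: 393499/2394 ≈ 164.37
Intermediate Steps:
G(Y) = 4144 + 7*Y (G(Y) = -7*(-592 - Y) = 4144 + 7*Y)
786998/G(92) = 786998/(4144 + 7*92) = 786998/(4144 + 644) = 786998/4788 = 786998*(1/4788) = 393499/2394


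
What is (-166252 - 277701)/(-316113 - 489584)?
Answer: 443953/805697 ≈ 0.55102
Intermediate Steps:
(-166252 - 277701)/(-316113 - 489584) = -443953/(-805697) = -443953*(-1/805697) = 443953/805697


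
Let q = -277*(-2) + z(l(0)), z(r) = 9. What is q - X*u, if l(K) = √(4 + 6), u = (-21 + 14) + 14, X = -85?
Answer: 1158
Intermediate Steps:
u = 7 (u = -7 + 14 = 7)
l(K) = √10
q = 563 (q = -277*(-2) + 9 = 554 + 9 = 563)
q - X*u = 563 - (-85)*7 = 563 - 1*(-595) = 563 + 595 = 1158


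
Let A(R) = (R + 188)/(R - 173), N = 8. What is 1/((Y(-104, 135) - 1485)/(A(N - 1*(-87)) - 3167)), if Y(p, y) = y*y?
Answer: -247309/1305720 ≈ -0.18940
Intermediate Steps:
Y(p, y) = y²
A(R) = (188 + R)/(-173 + R)
1/((Y(-104, 135) - 1485)/(A(N - 1*(-87)) - 3167)) = 1/((135² - 1485)/((188 + (8 - 1*(-87)))/(-173 + (8 - 1*(-87))) - 3167)) = 1/((18225 - 1485)/((188 + (8 + 87))/(-173 + (8 + 87)) - 3167)) = 1/(16740/((188 + 95)/(-173 + 95) - 3167)) = 1/(16740/(283/(-78) - 3167)) = 1/(16740/(-1/78*283 - 3167)) = 1/(16740/(-283/78 - 3167)) = 1/(16740/(-247309/78)) = 1/(16740*(-78/247309)) = 1/(-1305720/247309) = -247309/1305720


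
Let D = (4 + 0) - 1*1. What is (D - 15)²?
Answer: 144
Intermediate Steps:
D = 3 (D = 4 - 1 = 3)
(D - 15)² = (3 - 15)² = (-12)² = 144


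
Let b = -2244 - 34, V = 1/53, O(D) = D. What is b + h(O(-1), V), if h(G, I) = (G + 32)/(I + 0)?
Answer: -635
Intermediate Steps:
V = 1/53 ≈ 0.018868
h(G, I) = (32 + G)/I
b = -2278
b + h(O(-1), V) = -2278 + (32 - 1)/(1/53) = -2278 + 53*31 = -2278 + 1643 = -635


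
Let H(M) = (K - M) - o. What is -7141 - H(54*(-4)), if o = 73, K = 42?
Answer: -7326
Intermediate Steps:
H(M) = -31 - M (H(M) = (42 - M) - 1*73 = (42 - M) - 73 = -31 - M)
-7141 - H(54*(-4)) = -7141 - (-31 - 54*(-4)) = -7141 - (-31 - 1*(-216)) = -7141 - (-31 + 216) = -7141 - 1*185 = -7141 - 185 = -7326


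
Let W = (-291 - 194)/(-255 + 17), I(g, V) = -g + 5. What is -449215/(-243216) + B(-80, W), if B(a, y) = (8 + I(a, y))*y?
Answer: 5538585425/28942704 ≈ 191.36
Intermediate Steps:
I(g, V) = 5 - g
W = 485/238 (W = -485/(-238) = -485*(-1/238) = 485/238 ≈ 2.0378)
B(a, y) = y*(13 - a) (B(a, y) = (8 + (5 - a))*y = (13 - a)*y = y*(13 - a))
-449215/(-243216) + B(-80, W) = -449215/(-243216) + 485*(13 - 1*(-80))/238 = -449215*(-1/243216) + 485*(13 + 80)/238 = 449215/243216 + (485/238)*93 = 449215/243216 + 45105/238 = 5538585425/28942704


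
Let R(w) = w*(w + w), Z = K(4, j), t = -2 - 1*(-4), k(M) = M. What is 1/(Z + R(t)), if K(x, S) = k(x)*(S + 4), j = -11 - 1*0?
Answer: -1/20 ≈ -0.050000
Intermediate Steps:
t = 2 (t = -2 + 4 = 2)
j = -11 (j = -11 + 0 = -11)
K(x, S) = x*(4 + S) (K(x, S) = x*(S + 4) = x*(4 + S))
Z = -28 (Z = 4*(4 - 11) = 4*(-7) = -28)
R(w) = 2*w² (R(w) = w*(2*w) = 2*w²)
1/(Z + R(t)) = 1/(-28 + 2*2²) = 1/(-28 + 2*4) = 1/(-28 + 8) = 1/(-20) = -1/20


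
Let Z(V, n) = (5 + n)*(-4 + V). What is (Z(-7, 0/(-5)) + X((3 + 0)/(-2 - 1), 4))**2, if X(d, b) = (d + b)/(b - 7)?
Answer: 3136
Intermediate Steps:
X(d, b) = (b + d)/(-7 + b)
Z(V, n) = (-4 + V)*(5 + n)
(Z(-7, 0/(-5)) + X((3 + 0)/(-2 - 1), 4))**2 = ((-20 - 0/(-5) + 5*(-7) - 0/(-5)) + (4 + (3 + 0)/(-2 - 1))/(-7 + 4))**2 = ((-20 - 0*(-1)/5 - 35 - 0*(-1)/5) + (4 + 3/(-3))/(-3))**2 = ((-20 - 4*0 - 35 - 7*0) - (4 + 3*(-1/3))/3)**2 = ((-20 + 0 - 35 + 0) - (4 - 1)/3)**2 = (-55 - 1/3*3)**2 = (-55 - 1)**2 = (-56)**2 = 3136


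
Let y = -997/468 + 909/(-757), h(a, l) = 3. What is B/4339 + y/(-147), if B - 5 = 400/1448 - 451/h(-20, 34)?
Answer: -440505911765/40900375227348 ≈ -0.010770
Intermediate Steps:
y = -1180141/354276 (y = -997*1/468 + 909*(-1/757) = -997/468 - 909/757 = -1180141/354276 ≈ -3.3311)
B = -78766/543 (B = 5 + (400/1448 - 451/3) = 5 + (400*(1/1448) - 451*⅓) = 5 + (50/181 - 451/3) = 5 - 81481/543 = -78766/543 ≈ -145.06)
B/4339 + y/(-147) = -78766/543/4339 - 1180141/354276/(-147) = -78766/543*1/4339 - 1180141/354276*(-1/147) = -78766/2356077 + 1180141/52078572 = -440505911765/40900375227348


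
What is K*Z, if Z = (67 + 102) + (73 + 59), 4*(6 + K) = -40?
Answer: -4816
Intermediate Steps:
K = -16 (K = -6 + (¼)*(-40) = -6 - 10 = -16)
Z = 301 (Z = 169 + 132 = 301)
K*Z = -16*301 = -4816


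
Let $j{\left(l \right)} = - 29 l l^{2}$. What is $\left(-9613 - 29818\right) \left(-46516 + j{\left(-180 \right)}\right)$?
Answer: $-6667051995604$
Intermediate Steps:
$j{\left(l \right)} = - 29 l^{3}$
$\left(-9613 - 29818\right) \left(-46516 + j{\left(-180 \right)}\right) = \left(-9613 - 29818\right) \left(-46516 - 29 \left(-180\right)^{3}\right) = - 39431 \left(-46516 - -169128000\right) = - 39431 \left(-46516 + 169128000\right) = \left(-39431\right) 169081484 = -6667051995604$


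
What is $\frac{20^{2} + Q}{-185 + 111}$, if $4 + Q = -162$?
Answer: $- \frac{117}{37} \approx -3.1622$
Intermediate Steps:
$Q = -166$ ($Q = -4 - 162 = -166$)
$\frac{20^{2} + Q}{-185 + 111} = \frac{20^{2} - 166}{-185 + 111} = \frac{400 - 166}{-74} = 234 \left(- \frac{1}{74}\right) = - \frac{117}{37}$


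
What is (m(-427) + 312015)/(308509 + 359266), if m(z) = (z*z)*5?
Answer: 244732/133555 ≈ 1.8324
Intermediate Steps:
m(z) = 5*z² (m(z) = z²*5 = 5*z²)
(m(-427) + 312015)/(308509 + 359266) = (5*(-427)² + 312015)/(308509 + 359266) = (5*182329 + 312015)/667775 = (911645 + 312015)*(1/667775) = 1223660*(1/667775) = 244732/133555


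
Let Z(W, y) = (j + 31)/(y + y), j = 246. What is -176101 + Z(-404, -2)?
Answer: -704681/4 ≈ -1.7617e+5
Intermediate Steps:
Z(W, y) = 277/(2*y) (Z(W, y) = (246 + 31)/(y + y) = 277/((2*y)) = 277*(1/(2*y)) = 277/(2*y))
-176101 + Z(-404, -2) = -176101 + (277/2)/(-2) = -176101 + (277/2)*(-1/2) = -176101 - 277/4 = -704681/4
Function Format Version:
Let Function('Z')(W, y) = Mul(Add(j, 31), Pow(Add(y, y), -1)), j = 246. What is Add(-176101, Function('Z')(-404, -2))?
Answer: Rational(-704681, 4) ≈ -1.7617e+5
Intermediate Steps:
Function('Z')(W, y) = Mul(Rational(277, 2), Pow(y, -1)) (Function('Z')(W, y) = Mul(Add(246, 31), Pow(Add(y, y), -1)) = Mul(277, Pow(Mul(2, y), -1)) = Mul(277, Mul(Rational(1, 2), Pow(y, -1))) = Mul(Rational(277, 2), Pow(y, -1)))
Add(-176101, Function('Z')(-404, -2)) = Add(-176101, Mul(Rational(277, 2), Pow(-2, -1))) = Add(-176101, Mul(Rational(277, 2), Rational(-1, 2))) = Add(-176101, Rational(-277, 4)) = Rational(-704681, 4)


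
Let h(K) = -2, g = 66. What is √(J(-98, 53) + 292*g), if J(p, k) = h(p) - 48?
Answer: √19222 ≈ 138.64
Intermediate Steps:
J(p, k) = -50 (J(p, k) = -2 - 48 = -50)
√(J(-98, 53) + 292*g) = √(-50 + 292*66) = √(-50 + 19272) = √19222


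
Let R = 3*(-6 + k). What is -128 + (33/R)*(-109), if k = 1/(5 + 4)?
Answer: 4007/53 ≈ 75.604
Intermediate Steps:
k = ⅑ (k = 1/9 = ⅑ ≈ 0.11111)
R = -53/3 (R = 3*(-6 + ⅑) = 3*(-53/9) = -53/3 ≈ -17.667)
-128 + (33/R)*(-109) = -128 + (33/(-53/3))*(-109) = -128 + (33*(-3/53))*(-109) = -128 - 99/53*(-109) = -128 + 10791/53 = 4007/53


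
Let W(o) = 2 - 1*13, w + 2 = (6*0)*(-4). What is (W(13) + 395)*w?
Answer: -768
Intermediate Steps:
w = -2 (w = -2 + (6*0)*(-4) = -2 + 0*(-4) = -2 + 0 = -2)
W(o) = -11 (W(o) = 2 - 13 = -11)
(W(13) + 395)*w = (-11 + 395)*(-2) = 384*(-2) = -768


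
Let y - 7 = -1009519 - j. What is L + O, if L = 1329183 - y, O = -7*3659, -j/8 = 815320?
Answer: -4209478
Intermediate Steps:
j = -6522560 (j = -8*815320 = -6522560)
O = -25613
y = 5513048 (y = 7 + (-1009519 - 1*(-6522560)) = 7 + (-1009519 + 6522560) = 7 + 5513041 = 5513048)
L = -4183865 (L = 1329183 - 1*5513048 = 1329183 - 5513048 = -4183865)
L + O = -4183865 - 25613 = -4209478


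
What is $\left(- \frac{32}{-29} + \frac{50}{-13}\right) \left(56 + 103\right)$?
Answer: $- \frac{164406}{377} \approx -436.09$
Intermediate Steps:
$\left(- \frac{32}{-29} + \frac{50}{-13}\right) \left(56 + 103\right) = \left(\left(-32\right) \left(- \frac{1}{29}\right) + 50 \left(- \frac{1}{13}\right)\right) 159 = \left(\frac{32}{29} - \frac{50}{13}\right) 159 = \left(- \frac{1034}{377}\right) 159 = - \frac{164406}{377}$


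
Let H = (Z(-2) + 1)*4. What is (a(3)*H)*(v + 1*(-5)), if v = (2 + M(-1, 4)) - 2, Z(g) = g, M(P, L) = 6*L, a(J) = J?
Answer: -228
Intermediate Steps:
v = 24 (v = (2 + 6*4) - 2 = (2 + 24) - 2 = 26 - 2 = 24)
H = -4 (H = (-2 + 1)*4 = -1*4 = -4)
(a(3)*H)*(v + 1*(-5)) = (3*(-4))*(24 + 1*(-5)) = -12*(24 - 5) = -12*19 = -228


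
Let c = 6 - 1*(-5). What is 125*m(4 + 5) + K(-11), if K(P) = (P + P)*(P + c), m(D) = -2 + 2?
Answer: 0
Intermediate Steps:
c = 11 (c = 6 + 5 = 11)
m(D) = 0
K(P) = 2*P*(11 + P) (K(P) = (P + P)*(P + 11) = (2*P)*(11 + P) = 2*P*(11 + P))
125*m(4 + 5) + K(-11) = 125*0 + 2*(-11)*(11 - 11) = 0 + 2*(-11)*0 = 0 + 0 = 0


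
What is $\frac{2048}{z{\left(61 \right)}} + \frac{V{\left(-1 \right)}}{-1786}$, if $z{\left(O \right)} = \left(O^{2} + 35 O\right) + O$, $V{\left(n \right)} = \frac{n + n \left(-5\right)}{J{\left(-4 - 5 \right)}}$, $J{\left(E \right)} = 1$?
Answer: $\frac{1817030}{5283881} \approx 0.34388$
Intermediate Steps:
$V{\left(n \right)} = - 4 n$ ($V{\left(n \right)} = \frac{n + n \left(-5\right)}{1} = \left(n - 5 n\right) 1 = - 4 n 1 = - 4 n$)
$z{\left(O \right)} = O^{2} + 36 O$
$\frac{2048}{z{\left(61 \right)}} + \frac{V{\left(-1 \right)}}{-1786} = \frac{2048}{61 \left(36 + 61\right)} + \frac{\left(-4\right) \left(-1\right)}{-1786} = \frac{2048}{61 \cdot 97} + 4 \left(- \frac{1}{1786}\right) = \frac{2048}{5917} - \frac{2}{893} = \frac{1817030}{5283881}$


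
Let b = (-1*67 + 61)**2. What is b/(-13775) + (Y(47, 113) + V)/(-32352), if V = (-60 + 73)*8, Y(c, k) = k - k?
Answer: -324659/55706100 ≈ -0.0058281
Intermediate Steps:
Y(c, k) = 0
V = 104 (V = 13*8 = 104)
b = 36 (b = (-67 + 61)**2 = (-6)**2 = 36)
b/(-13775) + (Y(47, 113) + V)/(-32352) = 36/(-13775) + (0 + 104)/(-32352) = 36*(-1/13775) + 104*(-1/32352) = -36/13775 - 13/4044 = -324659/55706100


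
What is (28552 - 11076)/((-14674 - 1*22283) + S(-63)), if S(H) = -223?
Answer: -4369/9295 ≈ -0.47004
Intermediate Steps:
(28552 - 11076)/((-14674 - 1*22283) + S(-63)) = (28552 - 11076)/((-14674 - 1*22283) - 223) = 17476/((-14674 - 22283) - 223) = 17476/(-36957 - 223) = 17476/(-37180) = 17476*(-1/37180) = -4369/9295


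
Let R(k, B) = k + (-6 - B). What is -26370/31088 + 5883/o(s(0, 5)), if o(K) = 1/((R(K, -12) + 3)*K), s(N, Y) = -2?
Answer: -1280248113/15544 ≈ -82363.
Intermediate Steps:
R(k, B) = -6 + k - B
o(K) = 1/(K*(9 + K)) (o(K) = 1/(((-6 + K - 1*(-12)) + 3)*K) = 1/(((-6 + K + 12) + 3)*K) = 1/(((6 + K) + 3)*K) = 1/((9 + K)*K) = 1/(K*(9 + K)))
-26370/31088 + 5883/o(s(0, 5)) = -26370/31088 + 5883/((1/((-2)*(9 - 2)))) = -26370*1/31088 + 5883/((-½/7)) = -13185/15544 + 5883/((-½*⅐)) = -13185/15544 + 5883/(-1/14) = -13185/15544 + 5883*(-14) = -13185/15544 - 82362 = -1280248113/15544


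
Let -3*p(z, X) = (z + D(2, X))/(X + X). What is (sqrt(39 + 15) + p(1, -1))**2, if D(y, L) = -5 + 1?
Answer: 217/4 - 3*sqrt(6) ≈ 46.902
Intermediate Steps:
D(y, L) = -4
p(z, X) = -(-4 + z)/(6*X) (p(z, X) = -(z - 4)/(3*(X + X)) = -(-4 + z)/(3*(2*X)) = -(-4 + z)*1/(2*X)/3 = -(-4 + z)/(6*X))
(sqrt(39 + 15) + p(1, -1))**2 = (sqrt(39 + 15) + (1/6)*(4 - 1*1)/(-1))**2 = (sqrt(54) + (1/6)*(-1)*(4 - 1))**2 = (3*sqrt(6) + (1/6)*(-1)*3)**2 = (3*sqrt(6) - 1/2)**2 = (-1/2 + 3*sqrt(6))**2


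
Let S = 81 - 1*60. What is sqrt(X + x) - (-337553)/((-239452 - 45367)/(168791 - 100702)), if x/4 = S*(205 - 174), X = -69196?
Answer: -22983646217/284819 + 4*I*sqrt(4162) ≈ -80696.0 + 258.05*I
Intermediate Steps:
S = 21 (S = 81 - 60 = 21)
x = 2604 (x = 4*(21*(205 - 174)) = 4*(21*31) = 4*651 = 2604)
sqrt(X + x) - (-337553)/((-239452 - 45367)/(168791 - 100702)) = sqrt(-69196 + 2604) - (-337553)/((-239452 - 45367)/(168791 - 100702)) = sqrt(-66592) - (-337553)/((-284819/68089)) = 4*I*sqrt(4162) - (-337553)/((-284819*1/68089)) = 4*I*sqrt(4162) - (-337553)/(-284819/68089) = 4*I*sqrt(4162) - (-337553)*(-68089)/284819 = 4*I*sqrt(4162) - 1*22983646217/284819 = 4*I*sqrt(4162) - 22983646217/284819 = -22983646217/284819 + 4*I*sqrt(4162)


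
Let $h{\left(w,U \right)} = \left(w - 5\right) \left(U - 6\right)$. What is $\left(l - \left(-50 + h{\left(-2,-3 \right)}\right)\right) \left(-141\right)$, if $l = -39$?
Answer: $7332$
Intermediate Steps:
$h{\left(w,U \right)} = \left(-6 + U\right) \left(-5 + w\right)$ ($h{\left(w,U \right)} = \left(-5 + w\right) \left(-6 + U\right) = \left(-6 + U\right) \left(-5 + w\right)$)
$\left(l - \left(-50 + h{\left(-2,-3 \right)}\right)\right) \left(-141\right) = \left(-39 - \left(-20 + 15 + 18\right)\right) \left(-141\right) = \left(-39 + \left(50 - \left(30 + 12 + 15 + 6\right)\right)\right) \left(-141\right) = \left(-39 + \left(50 - 63\right)\right) \left(-141\right) = \left(-39 - 13\right) \left(-141\right) = \left(-52\right) \left(-141\right) = 7332$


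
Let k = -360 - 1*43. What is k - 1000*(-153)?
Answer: 152597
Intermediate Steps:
k = -403 (k = -360 - 43 = -403)
k - 1000*(-153) = -403 - 1000*(-153) = -403 + 153000 = 152597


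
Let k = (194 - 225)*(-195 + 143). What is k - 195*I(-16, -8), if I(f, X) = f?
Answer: 4732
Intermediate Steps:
k = 1612 (k = -31*(-52) = 1612)
k - 195*I(-16, -8) = 1612 - 195*(-16) = 1612 + 3120 = 4732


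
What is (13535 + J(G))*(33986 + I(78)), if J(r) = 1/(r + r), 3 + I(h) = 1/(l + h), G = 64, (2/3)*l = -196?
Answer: 12716977061287/27648 ≈ 4.5996e+8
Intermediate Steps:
l = -294 (l = (3/2)*(-196) = -294)
I(h) = -3 + 1/(-294 + h)
J(r) = 1/(2*r)
(13535 + J(G))*(33986 + I(78)) = (13535 + (1/2)/64)*(33986 + (883 - 3*78)/(-294 + 78)) = (13535 + (1/2)*(1/64))*(33986 + (883 - 234)/(-216)) = (13535 + 1/128)*(33986 - 1/216*649) = 1732481*(33986 - 649/216)/128 = (1732481/128)*(7340327/216) = 12716977061287/27648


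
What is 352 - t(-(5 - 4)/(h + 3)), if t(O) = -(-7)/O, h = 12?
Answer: 457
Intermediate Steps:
t(O) = 7/O
352 - t(-(5 - 4)/(h + 3)) = 352 - 7/((-(5 - 4)/(12 + 3))) = 352 - 7/((-1/15)) = 352 - 7/((-1*1/15)) = 352 - 7/(-1/15) = 352 - 7*(-15) = 352 - 1*(-105) = 352 + 105 = 457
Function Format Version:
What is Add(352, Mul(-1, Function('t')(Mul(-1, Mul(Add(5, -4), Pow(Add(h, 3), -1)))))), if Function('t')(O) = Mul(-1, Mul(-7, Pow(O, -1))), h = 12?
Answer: 457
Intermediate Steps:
Function('t')(O) = Mul(7, Pow(O, -1))
Add(352, Mul(-1, Function('t')(Mul(-1, Mul(Add(5, -4), Pow(Add(h, 3), -1)))))) = Add(352, Mul(-1, Mul(7, Pow(Mul(-1, Mul(Add(5, -4), Pow(Add(12, 3), -1))), -1)))) = Add(352, Mul(-1, Mul(7, Pow(Mul(-1, Mul(1, Pow(15, -1))), -1)))) = Add(352, Mul(-1, Mul(7, Pow(Mul(-1, Mul(1, Rational(1, 15))), -1)))) = Add(352, Mul(-1, Mul(7, Pow(Mul(-1, Rational(1, 15)), -1)))) = Add(352, Mul(-1, Mul(7, Pow(Rational(-1, 15), -1)))) = Add(352, Mul(-1, Mul(7, -15))) = Add(352, Mul(-1, -105)) = Add(352, 105) = 457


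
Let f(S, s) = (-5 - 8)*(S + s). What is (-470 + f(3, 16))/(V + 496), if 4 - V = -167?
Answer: -717/667 ≈ -1.0750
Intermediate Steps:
V = 171 (V = 4 - 1*(-167) = 4 + 167 = 171)
f(S, s) = -13*S - 13*s (f(S, s) = -13*(S + s) = -13*S - 13*s)
(-470 + f(3, 16))/(V + 496) = (-470 + (-13*3 - 13*16))/(171 + 496) = (-470 + (-39 - 208))/667 = (-470 - 247)*(1/667) = -717*1/667 = -717/667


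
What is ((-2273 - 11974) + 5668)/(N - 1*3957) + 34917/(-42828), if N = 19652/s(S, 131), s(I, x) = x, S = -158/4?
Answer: 10239524439/7119655340 ≈ 1.4382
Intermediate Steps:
S = -79/2 (S = -158*¼ = -79/2 ≈ -39.500)
N = 19652/131 ≈ 150.02
((-2273 - 11974) + 5668)/(N - 1*3957) + 34917/(-42828) = ((-2273 - 11974) + 5668)/(19652/131 - 1*3957) + 34917/(-42828) = (-14247 + 5668)/(19652/131 - 3957) + 34917*(-1/42828) = -8579/(-498715/131) - 11639/14276 = -8579*(-131/498715) - 11639/14276 = 1123849/498715 - 11639/14276 = 10239524439/7119655340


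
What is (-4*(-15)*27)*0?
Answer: 0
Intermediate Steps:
(-4*(-15)*27)*0 = (60*27)*0 = 1620*0 = 0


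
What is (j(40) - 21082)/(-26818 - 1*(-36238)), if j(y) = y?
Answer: -3507/1570 ≈ -2.2338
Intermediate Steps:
(j(40) - 21082)/(-26818 - 1*(-36238)) = (40 - 21082)/(-26818 - 1*(-36238)) = -21042/(-26818 + 36238) = -21042/9420 = -21042*1/9420 = -3507/1570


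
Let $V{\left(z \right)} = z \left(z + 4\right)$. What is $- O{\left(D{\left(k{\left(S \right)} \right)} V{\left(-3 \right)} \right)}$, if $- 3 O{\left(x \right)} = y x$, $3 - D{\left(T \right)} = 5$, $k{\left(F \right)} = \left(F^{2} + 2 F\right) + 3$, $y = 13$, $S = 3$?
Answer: $26$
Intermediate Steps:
$k{\left(F \right)} = 3 + F^{2} + 2 F$
$D{\left(T \right)} = -2$ ($D{\left(T \right)} = 3 - 5 = -2$)
$V{\left(z \right)} = z \left(4 + z\right)$
$O{\left(x \right)} = - \frac{13 x}{3}$
$- O{\left(D{\left(k{\left(S \right)} \right)} V{\left(-3 \right)} \right)} = - \frac{\left(-13\right) \left(- 2 \left(- 3 \left(4 - 3\right)\right)\right)}{3} = - \frac{\left(-13\right) \left(- 2 \left(\left(-3\right) 1\right)\right)}{3} = - \frac{\left(-13\right) \left(\left(-2\right) \left(-3\right)\right)}{3} = - \frac{\left(-13\right) 6}{3} = \left(-1\right) \left(-26\right) = 26$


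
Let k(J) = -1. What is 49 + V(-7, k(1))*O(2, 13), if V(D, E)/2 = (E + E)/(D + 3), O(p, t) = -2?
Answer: 47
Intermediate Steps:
V(D, E) = 4*E/(3 + D) (V(D, E) = 2*((E + E)/(D + 3)) = 2*((2*E)/(3 + D)) = 2*(2*E/(3 + D)) = 4*E/(3 + D))
49 + V(-7, k(1))*O(2, 13) = 49 + (4*(-1)/(3 - 7))*(-2) = 49 + (4*(-1)/(-4))*(-2) = 49 + (4*(-1)*(-¼))*(-2) = 49 + 1*(-2) = 49 - 2 = 47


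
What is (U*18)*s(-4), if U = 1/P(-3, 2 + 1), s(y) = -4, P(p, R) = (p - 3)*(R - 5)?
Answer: -6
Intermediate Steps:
P(p, R) = (-5 + R)*(-3 + p) (P(p, R) = (-3 + p)*(-5 + R) = (-5 + R)*(-3 + p))
U = 1/12 (U = 1/(15 - 5*(-3) - 3*(2 + 1) + (2 + 1)*(-3)) = 1/(15 + 15 - 3*3 + 3*(-3)) = 1/(15 + 15 - 9 - 9) = 1/12 ≈ 0.083333)
(U*18)*s(-4) = ((1/12)*18)*(-4) = (3/2)*(-4) = -6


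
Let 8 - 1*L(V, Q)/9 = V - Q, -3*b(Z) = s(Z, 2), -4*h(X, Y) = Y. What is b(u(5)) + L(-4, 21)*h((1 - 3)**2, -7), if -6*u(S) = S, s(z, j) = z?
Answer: 18721/36 ≈ 520.03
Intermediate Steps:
h(X, Y) = -Y/4
u(S) = -S/6
b(Z) = -Z/3
L(V, Q) = 72 - 9*V + 9*Q (L(V, Q) = 72 - 9*(V - Q) = 72 + (-9*V + 9*Q) = 72 - 9*V + 9*Q)
b(u(5)) + L(-4, 21)*h((1 - 3)**2, -7) = -(-1)*5/18 + (72 - 9*(-4) + 9*21)*(-1/4*(-7)) = -1/3*(-5/6) + (72 + 36 + 189)*(7/4) = 5/18 + 297*(7/4) = 5/18 + 2079/4 = 18721/36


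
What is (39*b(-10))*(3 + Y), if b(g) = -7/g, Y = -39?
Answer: -4914/5 ≈ -982.80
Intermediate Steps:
(39*b(-10))*(3 + Y) = (39*(-7/(-10)))*(3 - 39) = (39*(-7*(-⅒)))*(-36) = (39*(7/10))*(-36) = (273/10)*(-36) = -4914/5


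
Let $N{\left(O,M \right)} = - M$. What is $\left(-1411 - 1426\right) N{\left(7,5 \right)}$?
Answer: $14185$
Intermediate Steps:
$\left(-1411 - 1426\right) N{\left(7,5 \right)} = \left(-1411 - 1426\right) \left(\left(-1\right) 5\right) = \left(-2837\right) \left(-5\right) = 14185$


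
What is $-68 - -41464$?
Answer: $41396$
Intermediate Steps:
$-68 - -41464 = -68 + 41464 = 41396$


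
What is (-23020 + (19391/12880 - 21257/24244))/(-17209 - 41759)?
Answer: 61966305941/158737138560 ≈ 0.39037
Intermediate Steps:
(-23020 + (19391/12880 - 21257/24244))/(-17209 - 41759) = (-23020 + (19391*(1/12880) - 21257*1/24244))/(-58968) = (-23020 + (19391/12880 - 733/836))*(-1/58968) = (-23020 + 1692459/2691920)*(-1/58968) = -61966305941/2691920*(-1/58968) = 61966305941/158737138560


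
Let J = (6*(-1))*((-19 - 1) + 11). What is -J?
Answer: -54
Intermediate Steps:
J = 54 (J = -6*(-20 + 11) = -6*(-9) = 54)
-J = -1*54 = -54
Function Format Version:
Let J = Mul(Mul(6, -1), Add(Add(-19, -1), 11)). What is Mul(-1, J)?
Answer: -54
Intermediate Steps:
J = 54 (J = Mul(-6, Add(-20, 11)) = Mul(-6, -9) = 54)
Mul(-1, J) = Mul(-1, 54) = -54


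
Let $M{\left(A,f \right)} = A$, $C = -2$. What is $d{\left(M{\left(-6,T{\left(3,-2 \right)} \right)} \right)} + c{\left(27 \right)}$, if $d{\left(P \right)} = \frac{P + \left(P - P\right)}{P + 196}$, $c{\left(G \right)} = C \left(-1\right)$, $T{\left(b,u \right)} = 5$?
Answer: $\frac{187}{95} \approx 1.9684$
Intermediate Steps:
$c{\left(G \right)} = 2$ ($c{\left(G \right)} = \left(-2\right) \left(-1\right) = 2$)
$d{\left(P \right)} = \frac{P}{196 + P}$ ($d{\left(P \right)} = \frac{P + 0}{196 + P} = \frac{P}{196 + P}$)
$d{\left(M{\left(-6,T{\left(3,-2 \right)} \right)} \right)} + c{\left(27 \right)} = - \frac{6}{196 - 6} + 2 = - \frac{6}{190} + 2 = \left(-6\right) \frac{1}{190} + 2 = - \frac{3}{95} + 2 = \frac{187}{95}$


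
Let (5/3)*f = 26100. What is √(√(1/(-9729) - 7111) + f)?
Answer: √(164696987340 + 6486*I*√18696684130)/3243 ≈ 125.14 + 0.33693*I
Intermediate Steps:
f = 15660 (f = (⅗)*26100 = 15660)
√(√(1/(-9729) - 7111) + f) = √(√(1/(-9729) - 7111) + 15660) = √(√(-1/9729 - 7111) + 15660) = √(√(-69182920/9729) + 15660) = √(2*I*√18696684130/3243 + 15660) = √(15660 + 2*I*√18696684130/3243)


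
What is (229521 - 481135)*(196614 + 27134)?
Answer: -56298129272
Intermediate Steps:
(229521 - 481135)*(196614 + 27134) = -251614*223748 = -56298129272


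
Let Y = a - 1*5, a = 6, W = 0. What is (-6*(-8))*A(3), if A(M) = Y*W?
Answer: 0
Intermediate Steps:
Y = 1 (Y = 6 - 1*5 = 6 - 5 = 1)
A(M) = 0 (A(M) = 1*0 = 0)
(-6*(-8))*A(3) = -6*(-8)*0 = 48*0 = 0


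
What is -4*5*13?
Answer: -260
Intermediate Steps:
-4*5*13 = -20*13 = -260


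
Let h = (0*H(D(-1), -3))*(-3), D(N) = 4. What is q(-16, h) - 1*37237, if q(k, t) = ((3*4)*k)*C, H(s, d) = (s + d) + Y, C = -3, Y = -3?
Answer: -36661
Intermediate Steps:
H(s, d) = -3 + d + s (H(s, d) = (s + d) - 3 = (d + s) - 3 = -3 + d + s)
h = 0 (h = (0*(-3 - 3 + 4))*(-3) = (0*(-2))*(-3) = 0*(-3) = 0)
q(k, t) = -36*k (q(k, t) = ((3*4)*k)*(-3) = (12*k)*(-3) = -36*k)
q(-16, h) - 1*37237 = -36*(-16) - 1*37237 = 576 - 37237 = -36661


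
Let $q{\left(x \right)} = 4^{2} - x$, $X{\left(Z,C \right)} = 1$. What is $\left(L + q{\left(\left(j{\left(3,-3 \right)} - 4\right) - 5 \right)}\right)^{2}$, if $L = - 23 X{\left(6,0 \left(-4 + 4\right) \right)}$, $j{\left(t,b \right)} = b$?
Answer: $25$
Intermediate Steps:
$q{\left(x \right)} = 16 - x$
$L = -23$ ($L = \left(-23\right) 1 = -23$)
$\left(L + q{\left(\left(j{\left(3,-3 \right)} - 4\right) - 5 \right)}\right)^{2} = \left(-23 + \left(16 - \left(\left(-3 - 4\right) - 5\right)\right)\right)^{2} = \left(-23 + \left(16 - \left(-7 - 5\right)\right)\right)^{2} = \left(-23 + \left(16 - -12\right)\right)^{2} = \left(-23 + \left(16 + 12\right)\right)^{2} = \left(-23 + 28\right)^{2} = 5^{2} = 25$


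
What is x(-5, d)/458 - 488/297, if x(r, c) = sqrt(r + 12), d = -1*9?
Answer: -488/297 + sqrt(7)/458 ≈ -1.6373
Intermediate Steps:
d = -9
x(r, c) = sqrt(12 + r)
x(-5, d)/458 - 488/297 = sqrt(12 - 5)/458 - 488/297 = sqrt(7)*(1/458) - 488*1/297 = sqrt(7)/458 - 488/297 = -488/297 + sqrt(7)/458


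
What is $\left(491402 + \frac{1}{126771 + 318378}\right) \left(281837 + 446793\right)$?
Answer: $\frac{159385705957078370}{445149} \approx 3.5805 \cdot 10^{11}$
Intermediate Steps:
$\left(491402 + \frac{1}{126771 + 318378}\right) \left(281837 + 446793\right) = \left(491402 + \frac{1}{445149}\right) 728630 = \frac{218747108899}{445149} \cdot 728630 = \frac{159385705957078370}{445149}$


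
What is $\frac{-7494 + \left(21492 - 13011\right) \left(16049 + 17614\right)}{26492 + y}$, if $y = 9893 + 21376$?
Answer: $\frac{285488409}{57761} \approx 4942.6$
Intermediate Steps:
$y = 31269$
$\frac{-7494 + \left(21492 - 13011\right) \left(16049 + 17614\right)}{26492 + y} = \frac{-7494 + \left(21492 - 13011\right) \left(16049 + 17614\right)}{26492 + 31269} = \frac{-7494 + 8481 \cdot 33663}{57761} = \left(-7494 + 285495903\right) \frac{1}{57761} = 285488409 \cdot \frac{1}{57761} = \frac{285488409}{57761}$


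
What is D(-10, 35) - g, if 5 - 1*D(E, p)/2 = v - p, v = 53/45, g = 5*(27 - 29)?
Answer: 3944/45 ≈ 87.644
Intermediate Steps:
g = -10 (g = 5*(-2) = -10)
v = 53/45 (v = 53*(1/45) = 53/45 ≈ 1.1778)
D(E, p) = 344/45 + 2*p (D(E, p) = 10 - 2*(53/45 - p) = 10 + (-106/45 + 2*p) = 344/45 + 2*p)
D(-10, 35) - g = (344/45 + 2*35) - 1*(-10) = (344/45 + 70) + 10 = 3494/45 + 10 = 3944/45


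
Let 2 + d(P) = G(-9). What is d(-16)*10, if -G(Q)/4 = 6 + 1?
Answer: -300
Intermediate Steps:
G(Q) = -28 (G(Q) = -4*(6 + 1) = -4*7 = -28)
d(P) = -30 (d(P) = -2 - 28 = -30)
d(-16)*10 = -30*10 = -300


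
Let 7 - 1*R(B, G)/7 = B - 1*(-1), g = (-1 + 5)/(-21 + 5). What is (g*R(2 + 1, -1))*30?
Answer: -315/2 ≈ -157.50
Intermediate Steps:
g = -1/4 (g = 4/(-16) = 4*(-1/16) = -1/4 ≈ -0.25000)
R(B, G) = 42 - 7*B (R(B, G) = 49 - 7*(B - 1*(-1)) = 49 - 7*(B + 1) = 49 - 7*(1 + B) = 49 + (-7 - 7*B) = 42 - 7*B)
(g*R(2 + 1, -1))*30 = -(42 - 7*(2 + 1))/4*30 = -(42 - 7*3)/4*30 = -(42 - 21)/4*30 = -1/4*21*30 = -21/4*30 = -315/2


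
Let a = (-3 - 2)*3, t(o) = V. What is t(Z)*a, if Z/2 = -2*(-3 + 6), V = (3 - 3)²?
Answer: 0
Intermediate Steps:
V = 0 (V = 0² = 0)
Z = -12 (Z = 2*(-2*(-3 + 6)) = 2*(-2*3) = 2*(-6) = -12)
t(o) = 0
a = -15 (a = -5*3 = -15)
t(Z)*a = 0*(-15) = 0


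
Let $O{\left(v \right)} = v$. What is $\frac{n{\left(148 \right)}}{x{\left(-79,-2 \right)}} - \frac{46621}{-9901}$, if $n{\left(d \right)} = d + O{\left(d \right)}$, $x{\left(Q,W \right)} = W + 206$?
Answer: $\frac{3110345}{504951} \approx 6.1597$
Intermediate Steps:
$x{\left(Q,W \right)} = 206 + W$
$n{\left(d \right)} = 2 d$ ($n{\left(d \right)} = d + d = 2 d$)
$\frac{n{\left(148 \right)}}{x{\left(-79,-2 \right)}} - \frac{46621}{-9901} = \frac{2 \cdot 148}{206 - 2} - \frac{46621}{-9901} = \frac{296}{204} - - \frac{46621}{9901} = 296 \cdot \frac{1}{204} + \frac{46621}{9901} = \frac{74}{51} + \frac{46621}{9901} = \frac{3110345}{504951}$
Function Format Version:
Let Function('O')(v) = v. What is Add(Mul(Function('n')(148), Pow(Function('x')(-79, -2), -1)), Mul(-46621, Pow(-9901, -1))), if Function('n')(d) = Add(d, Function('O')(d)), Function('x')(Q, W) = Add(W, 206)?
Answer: Rational(3110345, 504951) ≈ 6.1597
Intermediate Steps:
Function('x')(Q, W) = Add(206, W)
Function('n')(d) = Mul(2, d) (Function('n')(d) = Add(d, d) = Mul(2, d))
Add(Mul(Function('n')(148), Pow(Function('x')(-79, -2), -1)), Mul(-46621, Pow(-9901, -1))) = Add(Mul(Mul(2, 148), Pow(Add(206, -2), -1)), Mul(-46621, Pow(-9901, -1))) = Add(Mul(296, Pow(204, -1)), Mul(-46621, Rational(-1, 9901))) = Add(Mul(296, Rational(1, 204)), Rational(46621, 9901)) = Add(Rational(74, 51), Rational(46621, 9901)) = Rational(3110345, 504951)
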